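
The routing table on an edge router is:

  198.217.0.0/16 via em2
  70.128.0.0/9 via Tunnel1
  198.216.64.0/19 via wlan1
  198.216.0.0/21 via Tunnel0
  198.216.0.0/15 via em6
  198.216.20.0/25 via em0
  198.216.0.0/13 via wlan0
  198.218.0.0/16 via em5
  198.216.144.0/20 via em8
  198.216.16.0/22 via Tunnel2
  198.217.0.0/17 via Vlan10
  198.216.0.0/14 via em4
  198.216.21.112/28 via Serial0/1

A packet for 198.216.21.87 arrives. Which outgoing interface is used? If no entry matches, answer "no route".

Routes whose prefix contains 198.216.21.87:
  198.216.0.0/13 (198.216.0.0 - 198.223.255.255) -> wlan0
  198.216.0.0/14 (198.216.0.0 - 198.219.255.255) -> em4
  198.216.0.0/15 (198.216.0.0 - 198.217.255.255) -> em6
More-specific entries that do NOT match:
  198.216.21.112/28 (198.216.21.112 - 198.216.21.127) does not contain 198.216.21.87
  198.216.20.0/25 (198.216.20.0 - 198.216.20.127) does not contain 198.216.21.87
  198.216.16.0/22 (198.216.16.0 - 198.216.19.255) does not contain 198.216.21.87
  198.216.0.0/21 (198.216.0.0 - 198.216.7.255) does not contain 198.216.21.87
  198.216.144.0/20 (198.216.144.0 - 198.216.159.255) does not contain 198.216.21.87
  198.216.64.0/19 (198.216.64.0 - 198.216.95.255) does not contain 198.216.21.87
  198.217.0.0/17 (198.217.0.0 - 198.217.127.255) does not contain 198.216.21.87
  198.217.0.0/16 (198.217.0.0 - 198.217.255.255) does not contain 198.216.21.87
  198.218.0.0/16 (198.218.0.0 - 198.218.255.255) does not contain 198.216.21.87
Longest matching prefix is /15 -> interface em6.

em6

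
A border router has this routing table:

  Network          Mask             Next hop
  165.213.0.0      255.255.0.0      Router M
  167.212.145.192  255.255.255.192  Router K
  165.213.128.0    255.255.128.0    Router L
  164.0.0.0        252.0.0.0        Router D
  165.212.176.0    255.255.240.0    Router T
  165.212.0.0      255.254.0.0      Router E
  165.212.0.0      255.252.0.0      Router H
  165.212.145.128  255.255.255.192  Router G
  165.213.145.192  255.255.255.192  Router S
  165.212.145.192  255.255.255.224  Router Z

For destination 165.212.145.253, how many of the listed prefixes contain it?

Prefixes containing 165.212.145.253:
  164.0.0.0/6 (164.0.0.0 - 167.255.255.255)
  165.212.0.0/14 (165.212.0.0 - 165.215.255.255)
  165.212.0.0/15 (165.212.0.0 - 165.213.255.255)
Total matching entries: 3.

3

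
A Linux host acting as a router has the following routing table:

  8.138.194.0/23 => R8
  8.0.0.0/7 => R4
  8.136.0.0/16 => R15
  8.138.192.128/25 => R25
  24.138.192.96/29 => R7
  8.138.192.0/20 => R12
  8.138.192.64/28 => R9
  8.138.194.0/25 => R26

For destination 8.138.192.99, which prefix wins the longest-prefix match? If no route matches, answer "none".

8.138.192.0/20

Entries matching 8.138.192.99:
  8.0.0.0/7 (8.0.0.0 - 9.255.255.255)
  8.138.192.0/20 (8.138.192.0 - 8.138.207.255)
Most specific is 8.138.192.0/20.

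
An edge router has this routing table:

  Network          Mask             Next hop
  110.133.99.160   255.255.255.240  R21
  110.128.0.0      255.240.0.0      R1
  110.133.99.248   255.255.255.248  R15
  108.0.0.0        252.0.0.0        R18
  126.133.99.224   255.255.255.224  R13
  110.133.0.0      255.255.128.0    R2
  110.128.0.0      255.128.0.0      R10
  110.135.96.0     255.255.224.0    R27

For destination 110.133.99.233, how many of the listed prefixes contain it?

4

Prefixes containing 110.133.99.233:
  108.0.0.0/6 (108.0.0.0 - 111.255.255.255)
  110.128.0.0/9 (110.128.0.0 - 110.255.255.255)
  110.128.0.0/12 (110.128.0.0 - 110.143.255.255)
  110.133.0.0/17 (110.133.0.0 - 110.133.127.255)
Total matching entries: 4.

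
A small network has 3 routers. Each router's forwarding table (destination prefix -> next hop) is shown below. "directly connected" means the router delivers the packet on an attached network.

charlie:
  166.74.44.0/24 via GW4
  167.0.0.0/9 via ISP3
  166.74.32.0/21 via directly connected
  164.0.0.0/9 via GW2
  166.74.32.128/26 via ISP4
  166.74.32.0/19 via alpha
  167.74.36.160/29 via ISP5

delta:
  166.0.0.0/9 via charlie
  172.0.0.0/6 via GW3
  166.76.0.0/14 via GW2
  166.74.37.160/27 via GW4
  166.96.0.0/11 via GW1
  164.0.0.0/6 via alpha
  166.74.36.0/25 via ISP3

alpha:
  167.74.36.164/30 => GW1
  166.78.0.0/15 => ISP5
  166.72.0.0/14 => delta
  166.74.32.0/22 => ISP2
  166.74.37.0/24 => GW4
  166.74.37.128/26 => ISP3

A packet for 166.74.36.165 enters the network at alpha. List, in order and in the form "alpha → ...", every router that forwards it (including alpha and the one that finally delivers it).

alpha → delta → charlie

At alpha: longest match for 166.74.36.165 is 166.72.0.0/14 -> delta
At delta: longest match for 166.74.36.165 is 166.0.0.0/9 -> charlie
At charlie: longest match for 166.74.36.165 is 166.74.32.0/21 -> directly connected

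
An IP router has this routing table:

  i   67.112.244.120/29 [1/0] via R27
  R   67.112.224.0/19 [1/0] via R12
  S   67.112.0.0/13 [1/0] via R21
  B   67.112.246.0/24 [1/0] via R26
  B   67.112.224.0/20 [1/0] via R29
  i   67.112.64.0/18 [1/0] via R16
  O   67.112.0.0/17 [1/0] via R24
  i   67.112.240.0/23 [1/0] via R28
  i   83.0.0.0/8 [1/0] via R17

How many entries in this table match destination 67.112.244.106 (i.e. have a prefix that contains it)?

Prefixes containing 67.112.244.106:
  67.112.0.0/13 (67.112.0.0 - 67.119.255.255)
  67.112.224.0/19 (67.112.224.0 - 67.112.255.255)
Total matching entries: 2.

2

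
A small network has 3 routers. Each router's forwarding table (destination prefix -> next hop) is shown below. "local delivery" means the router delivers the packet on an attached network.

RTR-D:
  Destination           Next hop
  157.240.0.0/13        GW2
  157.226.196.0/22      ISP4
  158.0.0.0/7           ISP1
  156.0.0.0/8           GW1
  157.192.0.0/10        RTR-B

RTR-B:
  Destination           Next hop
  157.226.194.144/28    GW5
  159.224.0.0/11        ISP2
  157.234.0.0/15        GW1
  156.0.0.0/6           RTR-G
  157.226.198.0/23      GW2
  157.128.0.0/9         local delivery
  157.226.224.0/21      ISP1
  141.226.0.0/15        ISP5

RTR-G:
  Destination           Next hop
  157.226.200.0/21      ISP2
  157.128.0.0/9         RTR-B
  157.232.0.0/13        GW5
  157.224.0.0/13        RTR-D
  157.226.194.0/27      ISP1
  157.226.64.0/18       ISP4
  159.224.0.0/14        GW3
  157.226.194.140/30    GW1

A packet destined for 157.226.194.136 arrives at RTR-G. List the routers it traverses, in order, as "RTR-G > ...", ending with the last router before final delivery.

RTR-G > RTR-D > RTR-B

At RTR-G: longest match for 157.226.194.136 is 157.224.0.0/13 -> RTR-D
At RTR-D: longest match for 157.226.194.136 is 157.192.0.0/10 -> RTR-B
At RTR-B: longest match for 157.226.194.136 is 157.128.0.0/9 -> local delivery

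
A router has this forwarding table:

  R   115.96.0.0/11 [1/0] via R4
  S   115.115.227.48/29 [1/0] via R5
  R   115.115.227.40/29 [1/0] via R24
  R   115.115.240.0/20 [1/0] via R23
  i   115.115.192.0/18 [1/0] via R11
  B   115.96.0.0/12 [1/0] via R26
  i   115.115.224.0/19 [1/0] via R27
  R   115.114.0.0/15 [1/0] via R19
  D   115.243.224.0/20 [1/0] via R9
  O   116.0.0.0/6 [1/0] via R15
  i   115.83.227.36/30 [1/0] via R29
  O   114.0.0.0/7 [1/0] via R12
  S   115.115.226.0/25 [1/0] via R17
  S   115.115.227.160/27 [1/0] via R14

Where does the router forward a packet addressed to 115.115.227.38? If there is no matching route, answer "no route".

Routes whose prefix contains 115.115.227.38:
  114.0.0.0/7 (114.0.0.0 - 115.255.255.255) -> R12
  115.96.0.0/11 (115.96.0.0 - 115.127.255.255) -> R4
  115.114.0.0/15 (115.114.0.0 - 115.115.255.255) -> R19
  115.115.192.0/18 (115.115.192.0 - 115.115.255.255) -> R11
  115.115.224.0/19 (115.115.224.0 - 115.115.255.255) -> R27
More-specific entries that do NOT match:
  115.83.227.36/30 (115.83.227.36 - 115.83.227.39) does not contain 115.115.227.38
  115.115.227.48/29 (115.115.227.48 - 115.115.227.55) does not contain 115.115.227.38
  115.115.227.40/29 (115.115.227.40 - 115.115.227.47) does not contain 115.115.227.38
  115.115.227.160/27 (115.115.227.160 - 115.115.227.191) does not contain 115.115.227.38
  115.115.226.0/25 (115.115.226.0 - 115.115.226.127) does not contain 115.115.227.38
  115.115.240.0/20 (115.115.240.0 - 115.115.255.255) does not contain 115.115.227.38
  115.243.224.0/20 (115.243.224.0 - 115.243.239.255) does not contain 115.115.227.38
Longest matching prefix is /19 -> next hop R27.

R27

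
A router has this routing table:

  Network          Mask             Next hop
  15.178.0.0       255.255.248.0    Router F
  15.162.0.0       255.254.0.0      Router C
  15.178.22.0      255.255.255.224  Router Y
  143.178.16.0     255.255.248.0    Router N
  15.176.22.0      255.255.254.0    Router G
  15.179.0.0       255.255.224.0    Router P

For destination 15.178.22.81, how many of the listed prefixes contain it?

No listed prefix contains 15.178.22.81.
Total matching entries: 0.

0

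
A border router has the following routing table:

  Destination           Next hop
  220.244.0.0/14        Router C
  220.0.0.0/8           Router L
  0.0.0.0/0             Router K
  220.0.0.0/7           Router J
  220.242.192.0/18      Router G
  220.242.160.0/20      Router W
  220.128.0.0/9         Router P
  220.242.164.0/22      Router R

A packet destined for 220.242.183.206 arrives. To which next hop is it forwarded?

Router P

Routes whose prefix contains 220.242.183.206:
  0.0.0.0/0 (default, matches everything) -> Router K
  220.0.0.0/7 (220.0.0.0 - 221.255.255.255) -> Router J
  220.0.0.0/8 (220.0.0.0 - 220.255.255.255) -> Router L
  220.128.0.0/9 (220.128.0.0 - 220.255.255.255) -> Router P
More-specific entries that do NOT match:
  220.242.164.0/22 (220.242.164.0 - 220.242.167.255) does not contain 220.242.183.206
  220.242.160.0/20 (220.242.160.0 - 220.242.175.255) does not contain 220.242.183.206
  220.242.192.0/18 (220.242.192.0 - 220.242.255.255) does not contain 220.242.183.206
  220.244.0.0/14 (220.244.0.0 - 220.247.255.255) does not contain 220.242.183.206
Longest matching prefix is /9 -> next hop Router P.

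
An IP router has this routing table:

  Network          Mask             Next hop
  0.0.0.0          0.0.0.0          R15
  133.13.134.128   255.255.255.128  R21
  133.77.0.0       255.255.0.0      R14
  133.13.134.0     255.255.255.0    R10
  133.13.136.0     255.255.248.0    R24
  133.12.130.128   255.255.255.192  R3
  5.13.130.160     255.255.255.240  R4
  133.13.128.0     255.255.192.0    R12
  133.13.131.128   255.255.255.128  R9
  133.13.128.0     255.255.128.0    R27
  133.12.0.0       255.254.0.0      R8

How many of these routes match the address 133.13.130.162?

4

Prefixes containing 133.13.130.162:
  0.0.0.0/0 (default, matches everything)
  133.12.0.0/15 (133.12.0.0 - 133.13.255.255)
  133.13.128.0/17 (133.13.128.0 - 133.13.255.255)
  133.13.128.0/18 (133.13.128.0 - 133.13.191.255)
Total matching entries: 4.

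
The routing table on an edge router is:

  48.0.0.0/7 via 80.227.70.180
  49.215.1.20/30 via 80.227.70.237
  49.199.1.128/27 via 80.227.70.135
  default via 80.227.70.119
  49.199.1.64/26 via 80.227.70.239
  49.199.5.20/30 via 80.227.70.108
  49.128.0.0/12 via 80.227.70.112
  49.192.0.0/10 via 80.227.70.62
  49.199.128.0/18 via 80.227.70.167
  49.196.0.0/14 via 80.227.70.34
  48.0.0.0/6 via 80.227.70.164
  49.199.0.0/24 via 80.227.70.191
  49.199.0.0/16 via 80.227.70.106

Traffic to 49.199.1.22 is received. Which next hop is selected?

80.227.70.106

Routes whose prefix contains 49.199.1.22:
  0.0.0.0/0 (default, matches everything) -> 80.227.70.119
  48.0.0.0/6 (48.0.0.0 - 51.255.255.255) -> 80.227.70.164
  48.0.0.0/7 (48.0.0.0 - 49.255.255.255) -> 80.227.70.180
  49.192.0.0/10 (49.192.0.0 - 49.255.255.255) -> 80.227.70.62
  49.196.0.0/14 (49.196.0.0 - 49.199.255.255) -> 80.227.70.34
  49.199.0.0/16 (49.199.0.0 - 49.199.255.255) -> 80.227.70.106
More-specific entries that do NOT match:
  49.215.1.20/30 (49.215.1.20 - 49.215.1.23) does not contain 49.199.1.22
  49.199.5.20/30 (49.199.5.20 - 49.199.5.23) does not contain 49.199.1.22
  49.199.1.128/27 (49.199.1.128 - 49.199.1.159) does not contain 49.199.1.22
  49.199.1.64/26 (49.199.1.64 - 49.199.1.127) does not contain 49.199.1.22
  49.199.0.0/24 (49.199.0.0 - 49.199.0.255) does not contain 49.199.1.22
  49.199.128.0/18 (49.199.128.0 - 49.199.191.255) does not contain 49.199.1.22
Longest matching prefix is /16 -> next hop 80.227.70.106.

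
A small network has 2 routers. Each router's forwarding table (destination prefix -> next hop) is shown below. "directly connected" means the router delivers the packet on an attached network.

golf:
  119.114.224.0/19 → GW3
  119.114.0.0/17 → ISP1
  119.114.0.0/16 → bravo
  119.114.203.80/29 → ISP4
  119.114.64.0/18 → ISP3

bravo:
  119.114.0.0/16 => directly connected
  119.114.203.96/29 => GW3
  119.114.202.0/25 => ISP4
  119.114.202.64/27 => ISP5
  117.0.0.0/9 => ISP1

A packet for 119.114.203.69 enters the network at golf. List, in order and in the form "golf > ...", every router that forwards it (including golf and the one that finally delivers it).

golf > bravo

At golf: longest match for 119.114.203.69 is 119.114.0.0/16 -> bravo
At bravo: longest match for 119.114.203.69 is 119.114.0.0/16 -> directly connected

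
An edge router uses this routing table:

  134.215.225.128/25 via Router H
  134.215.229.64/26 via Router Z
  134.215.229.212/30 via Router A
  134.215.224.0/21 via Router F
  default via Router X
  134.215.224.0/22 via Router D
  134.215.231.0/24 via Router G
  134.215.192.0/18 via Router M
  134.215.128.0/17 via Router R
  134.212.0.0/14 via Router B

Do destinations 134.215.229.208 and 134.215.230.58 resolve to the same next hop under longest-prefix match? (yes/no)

yes

134.215.229.208: longest match 134.215.224.0/21 -> Router F
134.215.230.58: longest match 134.215.224.0/21 -> Router F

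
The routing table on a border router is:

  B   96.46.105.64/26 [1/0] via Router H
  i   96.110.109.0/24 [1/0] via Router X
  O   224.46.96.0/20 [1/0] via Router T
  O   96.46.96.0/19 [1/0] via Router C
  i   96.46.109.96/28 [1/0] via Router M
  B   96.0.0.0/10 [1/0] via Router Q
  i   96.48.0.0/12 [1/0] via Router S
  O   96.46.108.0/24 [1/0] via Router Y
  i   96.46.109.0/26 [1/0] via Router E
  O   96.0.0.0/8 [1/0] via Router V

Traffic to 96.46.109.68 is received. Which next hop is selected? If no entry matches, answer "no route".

Routes whose prefix contains 96.46.109.68:
  96.0.0.0/8 (96.0.0.0 - 96.255.255.255) -> Router V
  96.0.0.0/10 (96.0.0.0 - 96.63.255.255) -> Router Q
  96.46.96.0/19 (96.46.96.0 - 96.46.127.255) -> Router C
More-specific entries that do NOT match:
  96.46.109.96/28 (96.46.109.96 - 96.46.109.111) does not contain 96.46.109.68
  96.46.105.64/26 (96.46.105.64 - 96.46.105.127) does not contain 96.46.109.68
  96.46.109.0/26 (96.46.109.0 - 96.46.109.63) does not contain 96.46.109.68
  96.110.109.0/24 (96.110.109.0 - 96.110.109.255) does not contain 96.46.109.68
  96.46.108.0/24 (96.46.108.0 - 96.46.108.255) does not contain 96.46.109.68
  224.46.96.0/20 (224.46.96.0 - 224.46.111.255) does not contain 96.46.109.68
Longest matching prefix is /19 -> next hop Router C.

Router C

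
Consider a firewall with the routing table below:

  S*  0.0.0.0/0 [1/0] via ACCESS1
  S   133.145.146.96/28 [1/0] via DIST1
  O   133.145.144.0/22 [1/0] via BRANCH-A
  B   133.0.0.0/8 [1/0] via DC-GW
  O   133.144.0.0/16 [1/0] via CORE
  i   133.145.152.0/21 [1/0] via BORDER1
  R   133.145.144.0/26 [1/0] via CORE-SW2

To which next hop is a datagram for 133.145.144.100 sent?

BRANCH-A

Routes whose prefix contains 133.145.144.100:
  0.0.0.0/0 (default, matches everything) -> ACCESS1
  133.0.0.0/8 (133.0.0.0 - 133.255.255.255) -> DC-GW
  133.145.144.0/22 (133.145.144.0 - 133.145.147.255) -> BRANCH-A
More-specific entries that do NOT match:
  133.145.146.96/28 (133.145.146.96 - 133.145.146.111) does not contain 133.145.144.100
  133.145.144.0/26 (133.145.144.0 - 133.145.144.63) does not contain 133.145.144.100
Longest matching prefix is /22 -> next hop BRANCH-A.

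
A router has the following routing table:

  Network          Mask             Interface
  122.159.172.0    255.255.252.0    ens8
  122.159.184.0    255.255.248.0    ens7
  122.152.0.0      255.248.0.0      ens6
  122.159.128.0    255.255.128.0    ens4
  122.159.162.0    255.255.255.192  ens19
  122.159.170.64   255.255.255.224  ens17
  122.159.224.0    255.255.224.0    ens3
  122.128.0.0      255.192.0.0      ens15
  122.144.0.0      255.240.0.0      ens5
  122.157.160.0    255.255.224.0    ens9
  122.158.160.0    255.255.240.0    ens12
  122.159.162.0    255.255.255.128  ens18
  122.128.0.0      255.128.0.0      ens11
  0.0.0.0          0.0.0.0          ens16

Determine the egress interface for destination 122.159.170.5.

Routes whose prefix contains 122.159.170.5:
  0.0.0.0/0 (default, matches everything) -> ens16
  122.128.0.0/9 (122.128.0.0 - 122.255.255.255) -> ens11
  122.128.0.0/10 (122.128.0.0 - 122.191.255.255) -> ens15
  122.144.0.0/12 (122.144.0.0 - 122.159.255.255) -> ens5
  122.152.0.0/13 (122.152.0.0 - 122.159.255.255) -> ens6
  122.159.128.0/17 (122.159.128.0 - 122.159.255.255) -> ens4
More-specific entries that do NOT match:
  122.159.170.64/27 (122.159.170.64 - 122.159.170.95) does not contain 122.159.170.5
  122.159.162.0/26 (122.159.162.0 - 122.159.162.63) does not contain 122.159.170.5
  122.159.162.0/25 (122.159.162.0 - 122.159.162.127) does not contain 122.159.170.5
  122.159.172.0/22 (122.159.172.0 - 122.159.175.255) does not contain 122.159.170.5
  122.159.184.0/21 (122.159.184.0 - 122.159.191.255) does not contain 122.159.170.5
  122.158.160.0/20 (122.158.160.0 - 122.158.175.255) does not contain 122.159.170.5
  122.159.224.0/19 (122.159.224.0 - 122.159.255.255) does not contain 122.159.170.5
  122.157.160.0/19 (122.157.160.0 - 122.157.191.255) does not contain 122.159.170.5
Longest matching prefix is /17 -> interface ens4.

ens4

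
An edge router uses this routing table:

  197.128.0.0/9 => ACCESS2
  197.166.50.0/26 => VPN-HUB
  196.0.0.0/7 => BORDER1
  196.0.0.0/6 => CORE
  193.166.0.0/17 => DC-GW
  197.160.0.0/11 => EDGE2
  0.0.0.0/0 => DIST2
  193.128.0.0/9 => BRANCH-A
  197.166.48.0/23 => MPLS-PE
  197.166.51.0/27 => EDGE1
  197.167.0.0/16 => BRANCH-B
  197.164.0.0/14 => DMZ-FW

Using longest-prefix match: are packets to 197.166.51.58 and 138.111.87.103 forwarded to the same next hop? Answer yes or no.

no

197.166.51.58: longest match 197.164.0.0/14 -> DMZ-FW
138.111.87.103: longest match 0.0.0.0/0 -> DIST2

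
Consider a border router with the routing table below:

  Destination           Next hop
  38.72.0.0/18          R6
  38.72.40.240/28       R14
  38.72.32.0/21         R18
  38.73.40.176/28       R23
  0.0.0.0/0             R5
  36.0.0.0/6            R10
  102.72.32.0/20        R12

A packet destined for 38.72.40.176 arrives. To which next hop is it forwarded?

Routes whose prefix contains 38.72.40.176:
  0.0.0.0/0 (default, matches everything) -> R5
  36.0.0.0/6 (36.0.0.0 - 39.255.255.255) -> R10
  38.72.0.0/18 (38.72.0.0 - 38.72.63.255) -> R6
More-specific entries that do NOT match:
  38.72.40.240/28 (38.72.40.240 - 38.72.40.255) does not contain 38.72.40.176
  38.73.40.176/28 (38.73.40.176 - 38.73.40.191) does not contain 38.72.40.176
  38.72.32.0/21 (38.72.32.0 - 38.72.39.255) does not contain 38.72.40.176
  102.72.32.0/20 (102.72.32.0 - 102.72.47.255) does not contain 38.72.40.176
Longest matching prefix is /18 -> next hop R6.

R6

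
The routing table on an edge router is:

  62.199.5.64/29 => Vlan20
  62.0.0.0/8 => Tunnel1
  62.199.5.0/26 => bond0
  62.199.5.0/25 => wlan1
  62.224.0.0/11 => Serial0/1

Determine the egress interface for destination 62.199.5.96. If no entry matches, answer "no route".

Routes whose prefix contains 62.199.5.96:
  62.0.0.0/8 (62.0.0.0 - 62.255.255.255) -> Tunnel1
  62.199.5.0/25 (62.199.5.0 - 62.199.5.127) -> wlan1
More-specific entries that do NOT match:
  62.199.5.64/29 (62.199.5.64 - 62.199.5.71) does not contain 62.199.5.96
  62.199.5.0/26 (62.199.5.0 - 62.199.5.63) does not contain 62.199.5.96
Longest matching prefix is /25 -> interface wlan1.

wlan1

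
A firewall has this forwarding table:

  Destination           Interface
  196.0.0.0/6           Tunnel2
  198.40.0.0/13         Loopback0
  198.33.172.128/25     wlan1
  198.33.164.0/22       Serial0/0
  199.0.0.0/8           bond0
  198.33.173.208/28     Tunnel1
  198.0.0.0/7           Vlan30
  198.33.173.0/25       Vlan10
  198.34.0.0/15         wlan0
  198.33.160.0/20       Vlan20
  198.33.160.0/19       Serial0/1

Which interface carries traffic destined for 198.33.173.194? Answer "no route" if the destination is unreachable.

Routes whose prefix contains 198.33.173.194:
  196.0.0.0/6 (196.0.0.0 - 199.255.255.255) -> Tunnel2
  198.0.0.0/7 (198.0.0.0 - 199.255.255.255) -> Vlan30
  198.33.160.0/19 (198.33.160.0 - 198.33.191.255) -> Serial0/1
  198.33.160.0/20 (198.33.160.0 - 198.33.175.255) -> Vlan20
More-specific entries that do NOT match:
  198.33.173.208/28 (198.33.173.208 - 198.33.173.223) does not contain 198.33.173.194
  198.33.172.128/25 (198.33.172.128 - 198.33.172.255) does not contain 198.33.173.194
  198.33.173.0/25 (198.33.173.0 - 198.33.173.127) does not contain 198.33.173.194
  198.33.164.0/22 (198.33.164.0 - 198.33.167.255) does not contain 198.33.173.194
Longest matching prefix is /20 -> interface Vlan20.

Vlan20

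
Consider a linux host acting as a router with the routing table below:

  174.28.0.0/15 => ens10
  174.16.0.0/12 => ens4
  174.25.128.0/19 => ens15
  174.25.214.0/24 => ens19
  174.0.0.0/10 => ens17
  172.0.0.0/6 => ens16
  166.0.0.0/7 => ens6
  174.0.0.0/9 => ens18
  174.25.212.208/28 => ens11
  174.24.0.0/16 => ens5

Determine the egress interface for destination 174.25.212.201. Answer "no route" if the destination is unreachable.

Routes whose prefix contains 174.25.212.201:
  172.0.0.0/6 (172.0.0.0 - 175.255.255.255) -> ens16
  174.0.0.0/9 (174.0.0.0 - 174.127.255.255) -> ens18
  174.0.0.0/10 (174.0.0.0 - 174.63.255.255) -> ens17
  174.16.0.0/12 (174.16.0.0 - 174.31.255.255) -> ens4
More-specific entries that do NOT match:
  174.25.212.208/28 (174.25.212.208 - 174.25.212.223) does not contain 174.25.212.201
  174.25.214.0/24 (174.25.214.0 - 174.25.214.255) does not contain 174.25.212.201
  174.25.128.0/19 (174.25.128.0 - 174.25.159.255) does not contain 174.25.212.201
  174.24.0.0/16 (174.24.0.0 - 174.24.255.255) does not contain 174.25.212.201
  174.28.0.0/15 (174.28.0.0 - 174.29.255.255) does not contain 174.25.212.201
Longest matching prefix is /12 -> interface ens4.

ens4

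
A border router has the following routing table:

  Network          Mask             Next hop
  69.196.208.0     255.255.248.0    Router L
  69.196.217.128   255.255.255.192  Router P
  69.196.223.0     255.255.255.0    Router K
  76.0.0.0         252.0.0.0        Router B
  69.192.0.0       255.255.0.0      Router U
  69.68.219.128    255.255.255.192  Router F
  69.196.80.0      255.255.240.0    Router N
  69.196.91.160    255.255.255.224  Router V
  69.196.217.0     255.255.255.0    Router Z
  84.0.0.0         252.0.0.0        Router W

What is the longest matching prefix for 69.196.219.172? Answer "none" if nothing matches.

none

69.196.219.172 is outside every listed prefix and there is no default route.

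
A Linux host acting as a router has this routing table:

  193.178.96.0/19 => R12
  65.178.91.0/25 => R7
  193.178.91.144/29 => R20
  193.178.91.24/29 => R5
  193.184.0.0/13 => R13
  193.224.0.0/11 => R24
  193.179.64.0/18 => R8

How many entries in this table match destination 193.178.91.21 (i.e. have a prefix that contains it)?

0

No listed prefix contains 193.178.91.21.
Total matching entries: 0.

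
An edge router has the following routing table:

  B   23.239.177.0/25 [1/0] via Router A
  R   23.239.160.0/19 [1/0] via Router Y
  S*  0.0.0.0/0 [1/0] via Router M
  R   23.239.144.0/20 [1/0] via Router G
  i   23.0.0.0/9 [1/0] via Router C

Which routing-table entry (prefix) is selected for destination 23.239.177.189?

23.239.160.0/19

Entries matching 23.239.177.189:
  0.0.0.0/0 (default, matches everything)
  23.239.160.0/19 (23.239.160.0 - 23.239.191.255)
Most specific is 23.239.160.0/19.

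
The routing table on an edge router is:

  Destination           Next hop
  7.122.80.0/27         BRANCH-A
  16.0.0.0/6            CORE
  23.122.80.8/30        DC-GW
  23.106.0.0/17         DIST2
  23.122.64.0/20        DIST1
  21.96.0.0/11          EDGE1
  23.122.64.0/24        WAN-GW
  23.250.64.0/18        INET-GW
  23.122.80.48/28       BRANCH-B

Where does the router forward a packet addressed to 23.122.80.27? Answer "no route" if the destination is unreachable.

No entry's prefix contains 23.122.80.27; there is no default route.

no route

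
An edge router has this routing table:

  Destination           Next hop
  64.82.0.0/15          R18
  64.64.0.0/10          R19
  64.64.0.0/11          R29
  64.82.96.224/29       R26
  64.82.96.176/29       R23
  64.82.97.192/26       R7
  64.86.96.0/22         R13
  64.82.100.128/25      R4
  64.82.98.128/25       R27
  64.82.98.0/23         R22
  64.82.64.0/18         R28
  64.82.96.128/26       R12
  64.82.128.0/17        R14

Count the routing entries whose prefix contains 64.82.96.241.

Prefixes containing 64.82.96.241:
  64.64.0.0/10 (64.64.0.0 - 64.127.255.255)
  64.64.0.0/11 (64.64.0.0 - 64.95.255.255)
  64.82.0.0/15 (64.82.0.0 - 64.83.255.255)
  64.82.64.0/18 (64.82.64.0 - 64.82.127.255)
Total matching entries: 4.

4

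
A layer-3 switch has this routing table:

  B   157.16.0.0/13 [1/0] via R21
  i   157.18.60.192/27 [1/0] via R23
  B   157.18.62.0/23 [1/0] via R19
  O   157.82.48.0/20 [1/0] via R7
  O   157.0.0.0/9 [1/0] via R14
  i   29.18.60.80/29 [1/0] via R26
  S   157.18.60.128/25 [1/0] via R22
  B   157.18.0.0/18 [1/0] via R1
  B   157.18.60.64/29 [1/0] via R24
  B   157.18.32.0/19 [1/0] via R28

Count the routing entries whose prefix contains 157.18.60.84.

Prefixes containing 157.18.60.84:
  157.0.0.0/9 (157.0.0.0 - 157.127.255.255)
  157.16.0.0/13 (157.16.0.0 - 157.23.255.255)
  157.18.0.0/18 (157.18.0.0 - 157.18.63.255)
  157.18.32.0/19 (157.18.32.0 - 157.18.63.255)
Total matching entries: 4.

4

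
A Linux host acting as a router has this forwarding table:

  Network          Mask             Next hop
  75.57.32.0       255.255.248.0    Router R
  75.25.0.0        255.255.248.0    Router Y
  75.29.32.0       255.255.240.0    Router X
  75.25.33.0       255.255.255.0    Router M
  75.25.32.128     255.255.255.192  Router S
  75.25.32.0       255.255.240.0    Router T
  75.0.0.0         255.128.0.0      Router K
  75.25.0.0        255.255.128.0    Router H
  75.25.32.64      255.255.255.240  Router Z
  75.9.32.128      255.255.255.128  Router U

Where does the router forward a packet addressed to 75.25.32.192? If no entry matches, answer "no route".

Routes whose prefix contains 75.25.32.192:
  75.0.0.0/9 (75.0.0.0 - 75.127.255.255) -> Router K
  75.25.0.0/17 (75.25.0.0 - 75.25.127.255) -> Router H
  75.25.32.0/20 (75.25.32.0 - 75.25.47.255) -> Router T
More-specific entries that do NOT match:
  75.25.32.64/28 (75.25.32.64 - 75.25.32.79) does not contain 75.25.32.192
  75.25.32.128/26 (75.25.32.128 - 75.25.32.191) does not contain 75.25.32.192
  75.9.32.128/25 (75.9.32.128 - 75.9.32.255) does not contain 75.25.32.192
  75.25.33.0/24 (75.25.33.0 - 75.25.33.255) does not contain 75.25.32.192
  75.57.32.0/21 (75.57.32.0 - 75.57.39.255) does not contain 75.25.32.192
  75.25.0.0/21 (75.25.0.0 - 75.25.7.255) does not contain 75.25.32.192
Longest matching prefix is /20 -> next hop Router T.

Router T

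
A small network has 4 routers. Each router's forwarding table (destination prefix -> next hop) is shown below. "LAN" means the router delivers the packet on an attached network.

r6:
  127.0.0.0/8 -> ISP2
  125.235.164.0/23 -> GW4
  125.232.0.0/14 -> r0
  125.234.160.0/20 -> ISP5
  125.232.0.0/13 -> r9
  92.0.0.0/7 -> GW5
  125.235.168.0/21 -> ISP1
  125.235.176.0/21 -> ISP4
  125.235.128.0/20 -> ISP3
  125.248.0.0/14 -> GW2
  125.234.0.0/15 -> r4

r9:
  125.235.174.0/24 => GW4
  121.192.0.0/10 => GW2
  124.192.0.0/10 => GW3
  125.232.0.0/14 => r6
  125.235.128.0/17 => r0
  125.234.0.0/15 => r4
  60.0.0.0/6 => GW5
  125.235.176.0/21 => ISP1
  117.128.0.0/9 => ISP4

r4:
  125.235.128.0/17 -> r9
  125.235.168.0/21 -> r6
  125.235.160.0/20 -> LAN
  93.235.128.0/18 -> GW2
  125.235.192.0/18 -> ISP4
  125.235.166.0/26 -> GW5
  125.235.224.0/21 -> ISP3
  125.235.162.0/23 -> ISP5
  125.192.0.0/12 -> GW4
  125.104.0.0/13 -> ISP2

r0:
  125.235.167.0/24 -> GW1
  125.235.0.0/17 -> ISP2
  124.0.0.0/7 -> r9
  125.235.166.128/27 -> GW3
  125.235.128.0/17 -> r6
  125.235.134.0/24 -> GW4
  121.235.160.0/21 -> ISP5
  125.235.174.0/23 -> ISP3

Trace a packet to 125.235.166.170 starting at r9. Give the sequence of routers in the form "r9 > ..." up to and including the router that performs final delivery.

At r9: longest match for 125.235.166.170 is 125.235.128.0/17 -> r0
At r0: longest match for 125.235.166.170 is 125.235.128.0/17 -> r6
At r6: longest match for 125.235.166.170 is 125.234.0.0/15 -> r4
At r4: longest match for 125.235.166.170 is 125.235.160.0/20 -> LAN

r9 > r0 > r6 > r4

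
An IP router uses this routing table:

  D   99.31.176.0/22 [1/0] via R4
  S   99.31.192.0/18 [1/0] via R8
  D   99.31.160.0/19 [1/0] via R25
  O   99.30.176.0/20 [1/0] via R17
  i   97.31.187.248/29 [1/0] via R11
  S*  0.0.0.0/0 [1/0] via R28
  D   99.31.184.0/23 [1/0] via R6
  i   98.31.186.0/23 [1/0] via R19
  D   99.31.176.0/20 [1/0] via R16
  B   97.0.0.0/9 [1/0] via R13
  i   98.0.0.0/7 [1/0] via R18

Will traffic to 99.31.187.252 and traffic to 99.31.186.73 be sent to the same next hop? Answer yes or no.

99.31.187.252: longest match 99.31.176.0/20 -> R16
99.31.186.73: longest match 99.31.176.0/20 -> R16

yes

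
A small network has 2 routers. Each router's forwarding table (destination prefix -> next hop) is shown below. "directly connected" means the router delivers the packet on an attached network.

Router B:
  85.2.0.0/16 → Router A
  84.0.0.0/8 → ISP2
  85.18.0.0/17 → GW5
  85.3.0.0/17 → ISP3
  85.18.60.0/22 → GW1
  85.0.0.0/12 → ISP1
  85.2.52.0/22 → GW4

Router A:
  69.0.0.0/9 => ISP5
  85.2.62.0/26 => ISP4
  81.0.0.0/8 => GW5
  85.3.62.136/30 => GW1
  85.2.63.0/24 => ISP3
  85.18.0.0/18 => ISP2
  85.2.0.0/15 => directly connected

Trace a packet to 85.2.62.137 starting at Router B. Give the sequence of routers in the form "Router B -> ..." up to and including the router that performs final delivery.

Router B -> Router A

At Router B: longest match for 85.2.62.137 is 85.2.0.0/16 -> Router A
At Router A: longest match for 85.2.62.137 is 85.2.0.0/15 -> directly connected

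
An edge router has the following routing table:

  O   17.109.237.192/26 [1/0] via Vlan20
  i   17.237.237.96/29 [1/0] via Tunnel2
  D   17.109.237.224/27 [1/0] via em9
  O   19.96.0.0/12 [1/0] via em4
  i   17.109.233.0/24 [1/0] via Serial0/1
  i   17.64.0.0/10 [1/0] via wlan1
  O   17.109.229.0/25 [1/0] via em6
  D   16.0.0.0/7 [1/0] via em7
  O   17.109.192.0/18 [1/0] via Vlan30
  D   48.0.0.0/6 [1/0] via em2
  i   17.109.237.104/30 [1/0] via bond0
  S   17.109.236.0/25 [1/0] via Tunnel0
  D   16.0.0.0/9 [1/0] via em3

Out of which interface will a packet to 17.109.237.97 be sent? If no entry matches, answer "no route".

Vlan30

Routes whose prefix contains 17.109.237.97:
  16.0.0.0/7 (16.0.0.0 - 17.255.255.255) -> em7
  17.64.0.0/10 (17.64.0.0 - 17.127.255.255) -> wlan1
  17.109.192.0/18 (17.109.192.0 - 17.109.255.255) -> Vlan30
More-specific entries that do NOT match:
  17.109.237.104/30 (17.109.237.104 - 17.109.237.107) does not contain 17.109.237.97
  17.237.237.96/29 (17.237.237.96 - 17.237.237.103) does not contain 17.109.237.97
  17.109.237.224/27 (17.109.237.224 - 17.109.237.255) does not contain 17.109.237.97
  17.109.237.192/26 (17.109.237.192 - 17.109.237.255) does not contain 17.109.237.97
  17.109.229.0/25 (17.109.229.0 - 17.109.229.127) does not contain 17.109.237.97
  17.109.236.0/25 (17.109.236.0 - 17.109.236.127) does not contain 17.109.237.97
  17.109.233.0/24 (17.109.233.0 - 17.109.233.255) does not contain 17.109.237.97
Longest matching prefix is /18 -> interface Vlan30.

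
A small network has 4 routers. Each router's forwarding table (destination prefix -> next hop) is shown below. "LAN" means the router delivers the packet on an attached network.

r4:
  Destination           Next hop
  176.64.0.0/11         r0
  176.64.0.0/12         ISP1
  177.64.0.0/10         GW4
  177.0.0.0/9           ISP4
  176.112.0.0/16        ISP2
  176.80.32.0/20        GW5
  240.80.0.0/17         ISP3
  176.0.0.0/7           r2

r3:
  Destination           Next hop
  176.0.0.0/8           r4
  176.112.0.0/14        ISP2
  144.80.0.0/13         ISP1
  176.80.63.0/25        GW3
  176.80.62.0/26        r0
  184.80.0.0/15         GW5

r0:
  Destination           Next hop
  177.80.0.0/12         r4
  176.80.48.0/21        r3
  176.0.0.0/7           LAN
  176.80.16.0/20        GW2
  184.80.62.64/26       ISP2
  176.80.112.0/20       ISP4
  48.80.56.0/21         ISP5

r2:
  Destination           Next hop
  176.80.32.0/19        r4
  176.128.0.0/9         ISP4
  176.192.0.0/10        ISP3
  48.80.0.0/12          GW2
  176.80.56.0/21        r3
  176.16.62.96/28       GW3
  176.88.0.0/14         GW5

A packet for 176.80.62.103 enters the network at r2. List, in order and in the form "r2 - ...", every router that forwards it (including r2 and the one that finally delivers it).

r2 - r3 - r4 - r0

At r2: longest match for 176.80.62.103 is 176.80.56.0/21 -> r3
At r3: longest match for 176.80.62.103 is 176.0.0.0/8 -> r4
At r4: longest match for 176.80.62.103 is 176.64.0.0/11 -> r0
At r0: longest match for 176.80.62.103 is 176.0.0.0/7 -> LAN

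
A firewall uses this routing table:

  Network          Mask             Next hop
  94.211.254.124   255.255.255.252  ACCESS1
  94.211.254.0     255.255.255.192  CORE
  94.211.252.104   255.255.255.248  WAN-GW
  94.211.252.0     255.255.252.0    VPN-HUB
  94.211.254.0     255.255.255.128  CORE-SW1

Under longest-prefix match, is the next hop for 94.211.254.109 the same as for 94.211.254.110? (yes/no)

yes

94.211.254.109: longest match 94.211.254.0/25 -> CORE-SW1
94.211.254.110: longest match 94.211.254.0/25 -> CORE-SW1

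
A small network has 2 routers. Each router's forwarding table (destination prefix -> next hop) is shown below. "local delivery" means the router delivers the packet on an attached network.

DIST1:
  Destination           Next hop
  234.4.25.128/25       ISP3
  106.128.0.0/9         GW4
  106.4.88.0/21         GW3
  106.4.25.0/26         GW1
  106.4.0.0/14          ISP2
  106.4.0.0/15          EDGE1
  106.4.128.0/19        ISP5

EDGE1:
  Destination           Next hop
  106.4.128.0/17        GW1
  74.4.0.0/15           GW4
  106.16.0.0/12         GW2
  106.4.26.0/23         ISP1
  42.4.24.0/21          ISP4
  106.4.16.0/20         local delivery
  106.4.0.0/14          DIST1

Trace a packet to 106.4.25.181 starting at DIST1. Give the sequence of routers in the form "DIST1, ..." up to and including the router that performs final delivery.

At DIST1: longest match for 106.4.25.181 is 106.4.0.0/15 -> EDGE1
At EDGE1: longest match for 106.4.25.181 is 106.4.16.0/20 -> local delivery

DIST1, EDGE1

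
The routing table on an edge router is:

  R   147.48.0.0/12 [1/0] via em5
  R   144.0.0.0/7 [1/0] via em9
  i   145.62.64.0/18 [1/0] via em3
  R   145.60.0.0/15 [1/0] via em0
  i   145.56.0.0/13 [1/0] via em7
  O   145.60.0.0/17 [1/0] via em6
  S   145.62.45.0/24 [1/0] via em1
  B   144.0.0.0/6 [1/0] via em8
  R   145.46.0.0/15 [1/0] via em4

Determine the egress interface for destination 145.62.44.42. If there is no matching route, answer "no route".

em7

Routes whose prefix contains 145.62.44.42:
  144.0.0.0/6 (144.0.0.0 - 147.255.255.255) -> em8
  144.0.0.0/7 (144.0.0.0 - 145.255.255.255) -> em9
  145.56.0.0/13 (145.56.0.0 - 145.63.255.255) -> em7
More-specific entries that do NOT match:
  145.62.45.0/24 (145.62.45.0 - 145.62.45.255) does not contain 145.62.44.42
  145.62.64.0/18 (145.62.64.0 - 145.62.127.255) does not contain 145.62.44.42
  145.60.0.0/17 (145.60.0.0 - 145.60.127.255) does not contain 145.62.44.42
  145.60.0.0/15 (145.60.0.0 - 145.61.255.255) does not contain 145.62.44.42
  145.46.0.0/15 (145.46.0.0 - 145.47.255.255) does not contain 145.62.44.42
Longest matching prefix is /13 -> interface em7.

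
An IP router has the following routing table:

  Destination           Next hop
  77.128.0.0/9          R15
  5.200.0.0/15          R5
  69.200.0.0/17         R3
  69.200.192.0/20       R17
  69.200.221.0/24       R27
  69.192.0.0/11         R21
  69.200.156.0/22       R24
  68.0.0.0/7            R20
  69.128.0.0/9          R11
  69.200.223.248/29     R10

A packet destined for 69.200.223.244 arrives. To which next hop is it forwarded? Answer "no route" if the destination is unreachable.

R21

Routes whose prefix contains 69.200.223.244:
  68.0.0.0/7 (68.0.0.0 - 69.255.255.255) -> R20
  69.128.0.0/9 (69.128.0.0 - 69.255.255.255) -> R11
  69.192.0.0/11 (69.192.0.0 - 69.223.255.255) -> R21
More-specific entries that do NOT match:
  69.200.223.248/29 (69.200.223.248 - 69.200.223.255) does not contain 69.200.223.244
  69.200.221.0/24 (69.200.221.0 - 69.200.221.255) does not contain 69.200.223.244
  69.200.156.0/22 (69.200.156.0 - 69.200.159.255) does not contain 69.200.223.244
  69.200.192.0/20 (69.200.192.0 - 69.200.207.255) does not contain 69.200.223.244
  69.200.0.0/17 (69.200.0.0 - 69.200.127.255) does not contain 69.200.223.244
  5.200.0.0/15 (5.200.0.0 - 5.201.255.255) does not contain 69.200.223.244
Longest matching prefix is /11 -> next hop R21.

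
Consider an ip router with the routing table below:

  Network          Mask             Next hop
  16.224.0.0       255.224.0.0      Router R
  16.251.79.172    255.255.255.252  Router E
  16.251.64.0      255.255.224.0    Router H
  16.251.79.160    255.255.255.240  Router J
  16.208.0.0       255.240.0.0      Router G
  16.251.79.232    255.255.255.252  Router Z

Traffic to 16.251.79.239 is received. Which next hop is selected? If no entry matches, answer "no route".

Routes whose prefix contains 16.251.79.239:
  16.224.0.0/11 (16.224.0.0 - 16.255.255.255) -> Router R
  16.251.64.0/19 (16.251.64.0 - 16.251.95.255) -> Router H
More-specific entries that do NOT match:
  16.251.79.172/30 (16.251.79.172 - 16.251.79.175) does not contain 16.251.79.239
  16.251.79.232/30 (16.251.79.232 - 16.251.79.235) does not contain 16.251.79.239
  16.251.79.160/28 (16.251.79.160 - 16.251.79.175) does not contain 16.251.79.239
Longest matching prefix is /19 -> next hop Router H.

Router H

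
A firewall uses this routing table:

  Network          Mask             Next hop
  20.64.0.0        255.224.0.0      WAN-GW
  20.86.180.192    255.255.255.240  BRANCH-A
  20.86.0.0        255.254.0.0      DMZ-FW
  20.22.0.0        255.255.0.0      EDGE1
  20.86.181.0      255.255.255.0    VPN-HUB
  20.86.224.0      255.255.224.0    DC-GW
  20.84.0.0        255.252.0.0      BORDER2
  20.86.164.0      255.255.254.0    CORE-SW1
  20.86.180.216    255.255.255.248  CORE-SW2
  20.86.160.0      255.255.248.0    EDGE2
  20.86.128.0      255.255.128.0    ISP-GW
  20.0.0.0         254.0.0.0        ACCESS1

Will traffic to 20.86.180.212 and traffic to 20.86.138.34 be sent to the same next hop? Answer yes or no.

20.86.180.212: longest match 20.86.128.0/17 -> ISP-GW
20.86.138.34: longest match 20.86.128.0/17 -> ISP-GW

yes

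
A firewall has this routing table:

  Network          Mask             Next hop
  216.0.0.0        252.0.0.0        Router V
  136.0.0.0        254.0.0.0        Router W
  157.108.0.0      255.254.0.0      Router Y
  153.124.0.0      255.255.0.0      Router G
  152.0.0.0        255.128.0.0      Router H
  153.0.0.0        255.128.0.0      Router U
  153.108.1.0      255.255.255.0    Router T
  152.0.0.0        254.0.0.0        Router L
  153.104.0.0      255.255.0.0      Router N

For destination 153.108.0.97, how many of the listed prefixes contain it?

2

Prefixes containing 153.108.0.97:
  152.0.0.0/7 (152.0.0.0 - 153.255.255.255)
  153.0.0.0/9 (153.0.0.0 - 153.127.255.255)
Total matching entries: 2.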